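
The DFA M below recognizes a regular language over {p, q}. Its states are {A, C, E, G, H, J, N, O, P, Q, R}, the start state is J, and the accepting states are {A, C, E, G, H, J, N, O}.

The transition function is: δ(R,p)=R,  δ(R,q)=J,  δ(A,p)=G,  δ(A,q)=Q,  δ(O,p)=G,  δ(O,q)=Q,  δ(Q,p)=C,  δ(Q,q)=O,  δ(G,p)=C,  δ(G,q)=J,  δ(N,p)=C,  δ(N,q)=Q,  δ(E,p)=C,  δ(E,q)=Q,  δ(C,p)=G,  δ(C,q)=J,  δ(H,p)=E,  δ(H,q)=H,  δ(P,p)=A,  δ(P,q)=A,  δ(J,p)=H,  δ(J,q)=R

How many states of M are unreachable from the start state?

No path from J leads to A, N, P; the other 8 states are all reachable.

3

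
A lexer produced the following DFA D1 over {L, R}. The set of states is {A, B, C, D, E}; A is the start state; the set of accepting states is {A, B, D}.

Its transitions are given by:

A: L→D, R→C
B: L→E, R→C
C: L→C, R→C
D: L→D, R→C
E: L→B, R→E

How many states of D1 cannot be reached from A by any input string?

BFS from A reaches {A, C, D}; the 2 state(s) B, E are never visited.

2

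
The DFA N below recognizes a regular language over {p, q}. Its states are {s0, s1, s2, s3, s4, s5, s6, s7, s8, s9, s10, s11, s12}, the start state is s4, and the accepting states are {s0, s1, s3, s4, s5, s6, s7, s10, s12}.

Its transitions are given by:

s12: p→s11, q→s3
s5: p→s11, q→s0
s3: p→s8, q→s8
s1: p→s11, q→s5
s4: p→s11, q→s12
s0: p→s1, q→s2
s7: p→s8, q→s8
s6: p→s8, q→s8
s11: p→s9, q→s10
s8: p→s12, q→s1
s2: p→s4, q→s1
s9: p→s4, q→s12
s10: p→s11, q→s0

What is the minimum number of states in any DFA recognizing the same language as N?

States {s6,s7} cannot be reached from the start state, so discard them.
P0 = {s0,s1,s3,s4,s5,s10,s12} | {s2,s8,s9,s11}.
Refine {s0,s1,s3,s4,s5,s10,s12} on symbol p: members go to different blocks, giving {s1,s3,s4,s5,s10,s12} and {s0}.
Split {s1,s3,s4,s5,s10,s12} by δ(·,q) → {s1,s4,s12} and {s5,s10} and {s3}.
On input q, block {s1,s4,s12} splits into {s1} and {s4} and {s12}.
Split {s2,s8,s9,s11} by δ(·,p) → {s2,s9} and {s8} and {s11}.
Refine {s2,s9} on symbol q: members go to different blocks, giving {s2} and {s9}.
Stable partition: {s1} | {s2} | {s0} | {s5,s10} | {s3} | {s4} | {s12} | {s8} | {s11} | {s9} — 10 equivalence classes.

10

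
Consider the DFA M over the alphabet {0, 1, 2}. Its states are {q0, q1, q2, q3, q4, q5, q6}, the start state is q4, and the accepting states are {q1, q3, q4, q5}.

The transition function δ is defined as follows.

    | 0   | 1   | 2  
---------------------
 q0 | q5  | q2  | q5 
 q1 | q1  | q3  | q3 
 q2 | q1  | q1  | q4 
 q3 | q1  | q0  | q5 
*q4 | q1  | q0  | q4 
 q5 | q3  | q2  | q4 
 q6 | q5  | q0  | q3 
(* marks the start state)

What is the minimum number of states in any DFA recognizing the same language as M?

Reachable states from the start: {q0,q1,q2,q3,q4,q5}. Unreachable: {q6} — drop them.
Initial partition by acceptance: {q1,q3,q4,q5} | {q0,q2}.
On input 1, block {q1,q3,q4,q5} splits into {q3,q4,q5} and {q1}.
Refine {q3,q4,q5} on symbol 0: members go to different blocks, giving {q3,q4} and {q5}.
Split {q3,q4} by δ(·,2) → {q3} and {q4}.
Refine {q0,q2} on symbol 0: members go to different blocks, giving {q0} and {q2}.
Stable partition: {q3} | {q0} | {q1} | {q5} | {q4} | {q2} — 6 equivalence classes.

6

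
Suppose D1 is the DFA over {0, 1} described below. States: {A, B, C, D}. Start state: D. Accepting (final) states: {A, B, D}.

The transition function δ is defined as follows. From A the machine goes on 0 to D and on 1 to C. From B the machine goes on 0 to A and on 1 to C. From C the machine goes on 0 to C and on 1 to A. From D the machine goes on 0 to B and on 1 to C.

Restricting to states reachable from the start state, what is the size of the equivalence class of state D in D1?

All states are reachable from the start state.
P0 = {A,B,D} | {C}.
The partition is now stable with 2 blocks: {A,B,D} | {C}.
State D belongs to the block {A,B,D}, which has 3 states.

3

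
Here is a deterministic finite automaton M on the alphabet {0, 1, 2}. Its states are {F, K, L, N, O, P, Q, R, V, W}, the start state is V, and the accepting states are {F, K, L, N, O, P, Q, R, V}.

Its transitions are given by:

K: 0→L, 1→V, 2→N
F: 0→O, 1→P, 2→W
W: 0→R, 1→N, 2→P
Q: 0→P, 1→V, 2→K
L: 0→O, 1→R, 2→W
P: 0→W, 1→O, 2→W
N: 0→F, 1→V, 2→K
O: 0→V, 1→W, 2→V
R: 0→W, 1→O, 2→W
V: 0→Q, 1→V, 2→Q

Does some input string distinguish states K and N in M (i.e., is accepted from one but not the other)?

All states are reachable from the start state.
Start with accepting vs non-accepting: {F,K,L,N,O,P,Q,R,V} | {W}.
Refine {F,K,L,N,O,P,Q,R,V} on symbol 0: members go to different blocks, giving {F,K,L,N,O,Q,V} and {P,R}.
Split {F,K,L,N,O,Q,V} by δ(·,0) → {F,K,L,N,O,V} and {Q}.
Split {F,K,L,N,O,V} by δ(·,0) → {F,K,L,N,O} and {V}.
Refine {F,K,L,N,O} on symbol 0: members go to different blocks, giving {F,K,L,N} and {O}.
Refine {F,K,L,N} on symbol 0: members go to different blocks, giving {K,N} and {F,L}.
Stable partition: {K,N} | {W} | {P,R} | {Q} | {V} | {O} | {F,L} — 7 equivalence classes.
K and N lie in the same block of the stable partition, so they are equivalent — no string distinguishes them.

No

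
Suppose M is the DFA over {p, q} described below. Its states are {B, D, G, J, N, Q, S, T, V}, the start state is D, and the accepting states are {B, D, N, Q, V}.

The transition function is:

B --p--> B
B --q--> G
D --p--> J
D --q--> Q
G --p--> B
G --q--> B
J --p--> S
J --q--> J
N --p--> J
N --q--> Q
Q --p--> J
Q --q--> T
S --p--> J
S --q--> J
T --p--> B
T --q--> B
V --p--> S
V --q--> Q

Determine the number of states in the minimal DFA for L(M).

States {N,V} cannot be reached from the start state, so discard them.
Start with accepting vs non-accepting: {B,D,Q} | {G,J,S,T}.
Split {B,D,Q} by δ(·,p) → {D,Q} and {B}.
Split {D,Q} by δ(·,q) → {D} and {Q}.
On input p, block {G,J,S,T} splits into {G,T} and {J,S}.
The partition is now stable with 5 blocks: {D} | {G,T} | {B} | {Q} | {J,S}.

5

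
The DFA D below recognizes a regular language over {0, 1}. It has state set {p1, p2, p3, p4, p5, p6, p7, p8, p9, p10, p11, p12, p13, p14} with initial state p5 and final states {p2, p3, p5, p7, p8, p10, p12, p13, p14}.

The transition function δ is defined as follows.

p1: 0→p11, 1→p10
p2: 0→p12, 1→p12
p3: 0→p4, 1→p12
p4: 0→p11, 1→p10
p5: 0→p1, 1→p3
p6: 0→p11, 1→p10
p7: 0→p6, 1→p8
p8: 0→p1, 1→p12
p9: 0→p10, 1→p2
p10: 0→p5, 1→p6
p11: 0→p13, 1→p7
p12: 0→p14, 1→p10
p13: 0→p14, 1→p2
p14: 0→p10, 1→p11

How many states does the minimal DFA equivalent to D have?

9

First remove the unreachable states {p9}; 13 states remain.
P0 = {p2,p3,p5,p7,p8,p10,p12,p13,p14} | {p1,p4,p6,p11}.
On input 0, block {p2,p3,p5,p7,p8,p10,p12,p13,p14} splits into {p2,p10,p12,p13,p14} and {p3,p5,p7,p8}.
On input 0, block {p2,p10,p12,p13,p14} splits into {p2,p12,p13,p14} and {p10}.
Refine {p2,p12,p13,p14} on symbol 0: members go to different blocks, giving {p2,p12,p13} and {p14}.
Split {p2,p12,p13} by δ(·,0) → {p12,p13} and {p2}.
Split {p12,p13} by δ(·,1) → {p12} and {p13}.
Refine {p1,p4,p6,p11} on symbol 0: members go to different blocks, giving {p1,p4,p6} and {p11}.
Refine {p3,p5,p7,p8} on symbol 1: members go to different blocks, giving {p3,p8} and {p5,p7}.
The partition is now stable with 9 blocks: {p12} | {p1,p4,p6} | {p3,p8} | {p10} | {p14} | {p2} | {p13} | {p11} | {p5,p7}.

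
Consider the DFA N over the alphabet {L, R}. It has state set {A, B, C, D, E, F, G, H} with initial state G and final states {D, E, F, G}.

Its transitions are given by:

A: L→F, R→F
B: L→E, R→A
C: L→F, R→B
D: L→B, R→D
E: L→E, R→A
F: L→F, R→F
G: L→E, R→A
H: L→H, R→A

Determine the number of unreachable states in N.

4

BFS from G reaches {A, E, F, G}; the 4 state(s) B, C, D, H are never visited.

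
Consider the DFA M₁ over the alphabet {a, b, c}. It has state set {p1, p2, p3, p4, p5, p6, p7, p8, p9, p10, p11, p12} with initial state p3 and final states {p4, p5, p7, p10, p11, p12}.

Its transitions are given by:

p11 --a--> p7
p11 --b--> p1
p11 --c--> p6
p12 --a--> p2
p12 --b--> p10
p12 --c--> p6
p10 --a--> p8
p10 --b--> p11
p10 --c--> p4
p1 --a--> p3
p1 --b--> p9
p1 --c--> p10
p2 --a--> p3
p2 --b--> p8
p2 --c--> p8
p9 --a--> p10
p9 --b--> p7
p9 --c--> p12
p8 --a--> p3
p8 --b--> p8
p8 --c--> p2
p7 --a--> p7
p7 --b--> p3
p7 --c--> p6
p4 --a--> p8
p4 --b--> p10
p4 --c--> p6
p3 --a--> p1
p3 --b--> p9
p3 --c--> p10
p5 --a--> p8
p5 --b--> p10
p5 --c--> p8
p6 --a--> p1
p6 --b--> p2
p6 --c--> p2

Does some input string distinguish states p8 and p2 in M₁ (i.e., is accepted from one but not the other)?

No

States {p5} cannot be reached from the start state, so discard them.
Start with accepting vs non-accepting: {p4,p7,p10,p11,p12} | {p1,p2,p3,p6,p8,p9}.
Split {p4,p7,p10,p11,p12} by δ(·,a) → {p4,p10,p12} and {p7,p11}.
Refine {p4,p10,p12} on symbol b: members go to different blocks, giving {p4,p12} and {p10}.
Refine {p1,p2,p3,p6,p8,p9} on symbol a: members go to different blocks, giving {p1,p2,p3,p6,p8} and {p9}.
Refine {p1,p2,p3,p6,p8} on symbol b: members go to different blocks, giving {p2,p6,p8} and {p1,p3}.
Stable partition: {p4,p12} | {p2,p6,p8} | {p7,p11} | {p10} | {p9} | {p1,p3} — 6 equivalence classes.
p8 and p2 lie in the same block of the stable partition, so they are equivalent — no string distinguishes them.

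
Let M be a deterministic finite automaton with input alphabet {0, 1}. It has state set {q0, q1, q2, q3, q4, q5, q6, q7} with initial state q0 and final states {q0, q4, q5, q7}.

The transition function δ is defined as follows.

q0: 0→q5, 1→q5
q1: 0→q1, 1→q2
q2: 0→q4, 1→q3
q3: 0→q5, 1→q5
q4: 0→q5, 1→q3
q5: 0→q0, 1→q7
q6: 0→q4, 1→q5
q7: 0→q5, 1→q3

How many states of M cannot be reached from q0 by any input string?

BFS from q0 reaches {q0, q3, q5, q7}; the 4 state(s) q1, q2, q4, q6 are never visited.

4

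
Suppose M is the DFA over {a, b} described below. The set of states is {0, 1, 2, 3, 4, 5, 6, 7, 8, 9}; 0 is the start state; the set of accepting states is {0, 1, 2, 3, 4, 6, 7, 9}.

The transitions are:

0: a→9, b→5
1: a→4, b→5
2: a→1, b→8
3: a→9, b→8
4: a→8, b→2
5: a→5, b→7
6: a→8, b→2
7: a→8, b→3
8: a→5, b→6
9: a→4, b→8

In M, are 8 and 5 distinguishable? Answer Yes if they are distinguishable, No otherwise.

Every state is reachable, so we keep all 10.
Start with accepting vs non-accepting: {0,1,2,3,4,6,7,9} | {5,8}.
Split {0,1,2,3,4,6,7,9} by δ(·,a) → {0,1,2,3,9} and {4,6,7}.
Refine {0,1,2,3,9} on symbol a: members go to different blocks, giving {0,2,3} and {1,9}.
No further refinement is possible. Final partition (4 blocks): {0,2,3} | {5,8} | {4,6,7} | {1,9}.
8 and 5 lie in the same block of the stable partition, so they are equivalent — no string distinguishes them.

No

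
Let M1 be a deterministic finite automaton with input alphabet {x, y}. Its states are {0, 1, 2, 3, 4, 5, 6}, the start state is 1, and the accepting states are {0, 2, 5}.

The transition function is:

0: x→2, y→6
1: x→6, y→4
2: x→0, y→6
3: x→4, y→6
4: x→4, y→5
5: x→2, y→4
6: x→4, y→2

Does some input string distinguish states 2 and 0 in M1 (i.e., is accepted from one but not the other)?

Reachable states from the start: {0,1,2,4,5,6}. Unreachable: {3} — drop them.
Start with accepting vs non-accepting: {0,2,5} | {1,4,6}.
On input y, block {1,4,6} splits into {4,6} and {1}.
Stable partition: {0,2,5} | {4,6} | {1} — 3 equivalence classes.
2 and 0 lie in the same block of the stable partition, so they are equivalent — no string distinguishes them.

No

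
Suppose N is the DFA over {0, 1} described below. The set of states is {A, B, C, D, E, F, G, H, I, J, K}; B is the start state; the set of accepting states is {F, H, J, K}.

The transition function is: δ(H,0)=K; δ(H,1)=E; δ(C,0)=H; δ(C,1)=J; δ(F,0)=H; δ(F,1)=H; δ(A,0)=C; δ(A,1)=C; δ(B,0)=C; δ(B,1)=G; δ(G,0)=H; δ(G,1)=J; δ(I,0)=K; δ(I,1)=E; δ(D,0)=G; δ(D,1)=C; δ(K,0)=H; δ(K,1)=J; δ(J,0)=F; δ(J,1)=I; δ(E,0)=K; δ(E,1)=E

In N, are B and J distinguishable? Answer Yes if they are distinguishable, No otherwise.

States {A,D} cannot be reached from the start state, so discard them.
Start with accepting vs non-accepting: {F,H,J,K} | {B,C,E,G,I}.
Refine {F,H,J,K} on symbol 1: members go to different blocks, giving {F,K} and {H,J}.
On input 0, block {B,C,E,G,I} splits into {C,G} and {E,I} and {B}.
Stable partition: {F,K} | {C,G} | {H,J} | {E,I} | {B} — 5 equivalence classes.
B and J end up in different blocks, so they are distinguishable. For instance, the string 'ε' is accepted from only J.

Yes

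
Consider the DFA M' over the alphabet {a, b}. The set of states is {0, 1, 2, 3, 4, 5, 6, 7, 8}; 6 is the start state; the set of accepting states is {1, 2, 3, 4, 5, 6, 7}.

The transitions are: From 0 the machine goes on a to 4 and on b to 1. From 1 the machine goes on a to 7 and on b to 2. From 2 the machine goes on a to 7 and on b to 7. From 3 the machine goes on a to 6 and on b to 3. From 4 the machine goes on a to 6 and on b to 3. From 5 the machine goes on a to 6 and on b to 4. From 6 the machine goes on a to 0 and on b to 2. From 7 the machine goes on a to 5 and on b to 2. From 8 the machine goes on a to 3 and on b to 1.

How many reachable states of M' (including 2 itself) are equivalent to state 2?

States {8} cannot be reached from the start state, so discard them.
Initial partition by acceptance: {1,2,3,4,5,6,7} | {0}.
Refine {1,2,3,4,5,6,7} on symbol a: members go to different blocks, giving {1,2,3,4,5,7} and {6}.
On input a, block {1,2,3,4,5,7} splits into {1,2,7} and {3,4,5}.
Split {1,2,7} by δ(·,a) → {1,2} and {7}.
Split {1,2} by δ(·,b) → {1} and {2}.
No further refinement is possible. Final partition (6 blocks): {1} | {0} | {6} | {3,4,5} | {7} | {2}.
State 2 belongs to the block {2}, which has 1 states.

1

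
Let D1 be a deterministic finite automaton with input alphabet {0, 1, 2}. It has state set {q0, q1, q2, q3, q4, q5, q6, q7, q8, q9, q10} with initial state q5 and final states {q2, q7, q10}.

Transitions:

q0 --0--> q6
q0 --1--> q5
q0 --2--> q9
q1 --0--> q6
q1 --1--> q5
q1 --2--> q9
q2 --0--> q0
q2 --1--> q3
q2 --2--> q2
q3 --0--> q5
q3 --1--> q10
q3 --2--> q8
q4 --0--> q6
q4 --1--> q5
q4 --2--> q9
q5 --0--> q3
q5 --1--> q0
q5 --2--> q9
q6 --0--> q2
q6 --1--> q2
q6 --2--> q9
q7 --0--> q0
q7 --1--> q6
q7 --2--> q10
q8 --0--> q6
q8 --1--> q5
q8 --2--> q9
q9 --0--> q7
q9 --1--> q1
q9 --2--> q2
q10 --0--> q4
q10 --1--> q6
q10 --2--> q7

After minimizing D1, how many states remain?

Start with accepting vs non-accepting: {q2,q7,q10} | {q0,q1,q3,q4,q5,q6,q8,q9}.
Split {q0,q1,q3,q4,q5,q6,q8,q9} by δ(·,0) → {q0,q1,q3,q4,q5,q8} and {q6,q9}.
Refine {q2,q7,q10} on symbol 1: members go to different blocks, giving {q7,q10} and {q2}.
Split {q0,q1,q3,q4,q5,q8} by δ(·,0) → {q0,q1,q4,q8} and {q3,q5}.
Split {q6,q9} by δ(·,0) → {q6} and {q9}.
Refine {q3,q5} on symbol 1: members go to different blocks, giving {q3} and {q5}.
No further refinement is possible. Final partition (7 blocks): {q7,q10} | {q0,q1,q4,q8} | {q6} | {q2} | {q3} | {q9} | {q5}.

7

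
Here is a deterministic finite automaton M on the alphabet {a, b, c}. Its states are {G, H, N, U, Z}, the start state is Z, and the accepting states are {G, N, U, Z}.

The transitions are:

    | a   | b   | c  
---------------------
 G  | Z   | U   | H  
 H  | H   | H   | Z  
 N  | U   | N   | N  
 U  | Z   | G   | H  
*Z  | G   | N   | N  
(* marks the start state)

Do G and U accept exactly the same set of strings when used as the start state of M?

Yes

P0 = {G,N,U,Z} | {H}.
Refine {G,N,U,Z} on symbol c: members go to different blocks, giving {N,Z} and {G,U}.
Stable partition: {N,Z} | {H} | {G,U} — 3 equivalence classes.
G and U lie in the same block of the stable partition, so they are equivalent — no string distinguishes them.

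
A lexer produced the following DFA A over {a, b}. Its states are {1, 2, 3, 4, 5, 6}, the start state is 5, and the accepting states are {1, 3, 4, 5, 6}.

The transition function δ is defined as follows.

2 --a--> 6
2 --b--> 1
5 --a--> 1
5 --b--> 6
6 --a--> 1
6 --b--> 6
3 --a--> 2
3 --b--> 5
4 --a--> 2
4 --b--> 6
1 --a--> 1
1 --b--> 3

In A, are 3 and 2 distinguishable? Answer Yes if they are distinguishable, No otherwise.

Yes

States {4} cannot be reached from the start state, so discard them.
Start with accepting vs non-accepting: {1,3,5,6} | {2}.
On input a, block {1,3,5,6} splits into {1,5,6} and {3}.
Refine {1,5,6} on symbol b: members go to different blocks, giving {5,6} and {1}.
Stable partition: {5,6} | {2} | {3} | {1} — 4 equivalence classes.
3 and 2 end up in different blocks, so they are distinguishable. For instance, the string 'ε' is accepted from only 3.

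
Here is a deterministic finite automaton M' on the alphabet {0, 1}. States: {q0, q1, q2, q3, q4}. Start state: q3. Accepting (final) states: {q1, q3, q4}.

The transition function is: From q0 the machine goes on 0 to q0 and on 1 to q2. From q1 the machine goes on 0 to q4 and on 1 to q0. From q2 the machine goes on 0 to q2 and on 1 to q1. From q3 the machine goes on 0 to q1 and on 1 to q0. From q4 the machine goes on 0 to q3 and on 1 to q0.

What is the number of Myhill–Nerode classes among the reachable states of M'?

All states are reachable from the start state.
P0 = {q1,q3,q4} | {q0,q2}.
On input 1, block {q0,q2} splits into {q0} and {q2}.
No further refinement is possible. Final partition (3 blocks): {q1,q3,q4} | {q0} | {q2}.

3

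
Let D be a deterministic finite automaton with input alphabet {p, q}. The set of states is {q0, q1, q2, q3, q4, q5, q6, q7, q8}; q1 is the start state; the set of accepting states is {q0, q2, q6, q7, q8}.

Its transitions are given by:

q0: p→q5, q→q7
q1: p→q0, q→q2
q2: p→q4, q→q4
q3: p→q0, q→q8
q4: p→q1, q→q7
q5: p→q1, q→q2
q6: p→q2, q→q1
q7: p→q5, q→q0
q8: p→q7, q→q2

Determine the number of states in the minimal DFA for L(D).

5

States {q3,q6,q8} cannot be reached from the start state, so discard them.
Start with accepting vs non-accepting: {q0,q2,q7} | {q1,q4,q5}.
Split {q0,q2,q7} by δ(·,q) → {q0,q7} and {q2}.
Refine {q1,q4,q5} on symbol p: members go to different blocks, giving {q4,q5} and {q1}.
Split {q4,q5} by δ(·,q) → {q4} and {q5}.
Stable partition: {q0,q7} | {q4} | {q2} | {q1} | {q5} — 5 equivalence classes.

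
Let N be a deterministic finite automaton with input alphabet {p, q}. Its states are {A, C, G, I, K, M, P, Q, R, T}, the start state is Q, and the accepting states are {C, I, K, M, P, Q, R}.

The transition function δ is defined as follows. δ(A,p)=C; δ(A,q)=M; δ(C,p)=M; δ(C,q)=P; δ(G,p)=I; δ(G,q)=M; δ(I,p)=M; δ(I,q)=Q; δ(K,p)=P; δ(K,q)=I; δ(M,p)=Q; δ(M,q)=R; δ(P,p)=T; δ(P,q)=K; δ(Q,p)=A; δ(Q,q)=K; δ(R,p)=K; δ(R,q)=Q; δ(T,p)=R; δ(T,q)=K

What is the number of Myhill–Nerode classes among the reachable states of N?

4

Reachable states from the start: {A,C,I,K,M,P,Q,R,T}. Unreachable: {G} — drop them.
P0 = {C,I,K,M,P,Q,R} | {A,T}.
Refine {C,I,K,M,P,Q,R} on symbol p: members go to different blocks, giving {C,I,K,M,R} and {P,Q}.
On input p, block {C,I,K,M,R} splits into {C,I,R} and {K,M}.
The partition is now stable with 4 blocks: {C,I,R} | {A,T} | {P,Q} | {K,M}.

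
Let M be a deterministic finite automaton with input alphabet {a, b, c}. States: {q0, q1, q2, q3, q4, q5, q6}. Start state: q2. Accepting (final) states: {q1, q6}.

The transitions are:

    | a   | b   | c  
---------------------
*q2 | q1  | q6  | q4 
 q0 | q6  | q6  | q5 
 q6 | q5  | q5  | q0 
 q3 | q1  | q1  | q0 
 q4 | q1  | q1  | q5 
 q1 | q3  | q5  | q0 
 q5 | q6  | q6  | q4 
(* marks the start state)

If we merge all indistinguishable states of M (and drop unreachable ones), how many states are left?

P0 = {q1,q6} | {q0,q2,q3,q4,q5}.
The partition is now stable with 2 blocks: {q1,q6} | {q0,q2,q3,q4,q5}.

2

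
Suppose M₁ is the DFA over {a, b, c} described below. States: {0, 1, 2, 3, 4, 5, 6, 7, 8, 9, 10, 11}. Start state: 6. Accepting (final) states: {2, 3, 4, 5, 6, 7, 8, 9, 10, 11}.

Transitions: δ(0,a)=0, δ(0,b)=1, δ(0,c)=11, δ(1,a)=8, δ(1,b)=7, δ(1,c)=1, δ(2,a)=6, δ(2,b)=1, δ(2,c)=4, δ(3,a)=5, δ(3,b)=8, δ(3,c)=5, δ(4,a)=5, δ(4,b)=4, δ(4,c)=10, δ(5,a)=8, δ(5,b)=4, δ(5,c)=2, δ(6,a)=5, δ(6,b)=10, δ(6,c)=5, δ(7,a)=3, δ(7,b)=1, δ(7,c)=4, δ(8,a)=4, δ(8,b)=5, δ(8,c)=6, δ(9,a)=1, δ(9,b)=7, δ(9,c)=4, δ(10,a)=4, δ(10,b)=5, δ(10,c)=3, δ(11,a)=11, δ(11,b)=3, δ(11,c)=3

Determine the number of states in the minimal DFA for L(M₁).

States {0,9,11} cannot be reached from the start state, so discard them.
Initial partition by acceptance: {2,3,4,5,6,7,8,10} | {1}.
Refine {2,3,4,5,6,7,8,10} on symbol b: members go to different blocks, giving {3,4,5,6,8,10} and {2,7}.
Refine {3,4,5,6,8,10} on symbol c: members go to different blocks, giving {3,4,6,8,10} and {5}.
On input a, block {3,4,6,8,10} splits into {3,4,6} and {8,10}.
On input b, block {3,4,6} splits into {3,6} and {4}.
The partition is now stable with 6 blocks: {3,6} | {1} | {2,7} | {5} | {8,10} | {4}.

6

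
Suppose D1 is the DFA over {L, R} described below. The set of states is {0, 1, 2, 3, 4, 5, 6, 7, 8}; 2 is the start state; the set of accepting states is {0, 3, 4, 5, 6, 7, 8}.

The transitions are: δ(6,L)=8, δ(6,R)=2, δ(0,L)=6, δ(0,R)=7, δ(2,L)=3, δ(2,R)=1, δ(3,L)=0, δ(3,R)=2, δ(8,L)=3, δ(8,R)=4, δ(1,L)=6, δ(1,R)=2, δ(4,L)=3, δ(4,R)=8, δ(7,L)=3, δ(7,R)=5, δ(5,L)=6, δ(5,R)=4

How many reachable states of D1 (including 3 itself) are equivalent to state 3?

Every state is reachable, so we keep all 9.
Start with accepting vs non-accepting: {0,3,4,5,6,7,8} | {1,2}.
On input R, block {0,3,4,5,6,7,8} splits into {0,4,5,7,8} and {3,6}.
No further refinement is possible. Final partition (3 blocks): {0,4,5,7,8} | {1,2} | {3,6}.
State 3 belongs to the block {3,6}, which has 2 states.

2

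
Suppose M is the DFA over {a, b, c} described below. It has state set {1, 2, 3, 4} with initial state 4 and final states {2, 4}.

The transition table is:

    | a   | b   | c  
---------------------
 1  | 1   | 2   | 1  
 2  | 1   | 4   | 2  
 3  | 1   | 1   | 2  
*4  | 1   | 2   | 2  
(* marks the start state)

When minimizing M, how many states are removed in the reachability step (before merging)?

Starting at 4 and following transitions, the reachable set is {1, 2, 4}. That leaves 3 unreachable — 1 in total.

1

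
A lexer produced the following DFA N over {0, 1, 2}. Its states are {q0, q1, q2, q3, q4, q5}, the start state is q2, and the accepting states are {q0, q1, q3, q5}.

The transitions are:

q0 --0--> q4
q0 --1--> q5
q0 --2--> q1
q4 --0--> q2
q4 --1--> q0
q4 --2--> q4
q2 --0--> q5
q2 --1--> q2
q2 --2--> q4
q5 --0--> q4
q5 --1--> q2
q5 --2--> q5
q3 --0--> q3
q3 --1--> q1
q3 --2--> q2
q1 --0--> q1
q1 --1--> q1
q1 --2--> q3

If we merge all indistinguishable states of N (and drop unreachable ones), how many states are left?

6

Every state is reachable, so we keep all 6.
P0 = {q0,q1,q3,q5} | {q2,q4}.
Split {q0,q1,q3,q5} by δ(·,0) → {q0,q5} and {q1,q3}.
Refine {q0,q5} on symbol 1: members go to different blocks, giving {q0} and {q5}.
Refine {q2,q4} on symbol 0: members go to different blocks, giving {q2} and {q4}.
Split {q1,q3} by δ(·,2) → {q1} and {q3}.
Stable partition: {q0} | {q2} | {q1} | {q5} | {q4} | {q3} — 6 equivalence classes.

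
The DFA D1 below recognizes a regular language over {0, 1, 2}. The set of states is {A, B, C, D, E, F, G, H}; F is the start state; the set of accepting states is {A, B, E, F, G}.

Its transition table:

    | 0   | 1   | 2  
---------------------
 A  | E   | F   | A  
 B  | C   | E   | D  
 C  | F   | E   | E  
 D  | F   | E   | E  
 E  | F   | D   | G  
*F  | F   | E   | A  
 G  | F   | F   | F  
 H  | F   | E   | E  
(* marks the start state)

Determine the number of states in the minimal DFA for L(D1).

5

States {B,C,H} cannot be reached from the start state, so discard them.
Start with accepting vs non-accepting: {A,E,F,G} | {D}.
Refine {A,E,F,G} on symbol 1: members go to different blocks, giving {A,F,G} and {E}.
On input 0, block {A,F,G} splits into {F,G} and {A}.
Split {F,G} by δ(·,1) → {F} and {G}.
No further refinement is possible. Final partition (5 blocks): {F} | {D} | {E} | {A} | {G}.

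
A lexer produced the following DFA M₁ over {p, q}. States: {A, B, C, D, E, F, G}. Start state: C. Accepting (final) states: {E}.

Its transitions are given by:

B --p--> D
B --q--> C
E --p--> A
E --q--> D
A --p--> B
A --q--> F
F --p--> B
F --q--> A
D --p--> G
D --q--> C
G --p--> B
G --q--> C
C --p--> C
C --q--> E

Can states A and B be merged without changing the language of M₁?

Every state is reachable, so we keep all 7.
Initial partition by acceptance: {E} | {A,B,C,D,F,G}.
Refine {A,B,C,D,F,G} on symbol q: members go to different blocks, giving {A,B,D,F,G} and {C}.
Refine {A,B,D,F,G} on symbol q: members go to different blocks, giving {B,D,G} and {A,F}.
No further refinement is possible. Final partition (4 blocks): {E} | {B,D,G} | {C} | {A,F}.
A and B end up in different blocks, so they are distinguishable. For instance, the string 'qq' is accepted from only B.

No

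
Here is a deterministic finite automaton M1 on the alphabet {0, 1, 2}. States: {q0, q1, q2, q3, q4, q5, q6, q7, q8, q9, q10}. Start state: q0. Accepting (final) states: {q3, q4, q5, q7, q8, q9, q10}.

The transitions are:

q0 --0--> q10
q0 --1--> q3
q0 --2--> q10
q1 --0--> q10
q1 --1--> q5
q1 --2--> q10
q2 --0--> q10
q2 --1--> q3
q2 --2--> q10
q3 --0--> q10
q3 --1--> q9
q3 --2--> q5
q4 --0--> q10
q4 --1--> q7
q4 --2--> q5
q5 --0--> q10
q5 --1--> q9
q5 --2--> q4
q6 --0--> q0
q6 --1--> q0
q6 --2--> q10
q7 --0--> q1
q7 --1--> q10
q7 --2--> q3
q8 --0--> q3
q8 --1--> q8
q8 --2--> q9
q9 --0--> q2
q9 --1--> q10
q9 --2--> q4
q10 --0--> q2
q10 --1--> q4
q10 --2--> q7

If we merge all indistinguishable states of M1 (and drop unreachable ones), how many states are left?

4

States {q6,q8} cannot be reached from the start state, so discard them.
Start with accepting vs non-accepting: {q3,q4,q5,q7,q9,q10} | {q0,q1,q2}.
Split {q3,q4,q5,q7,q9,q10} by δ(·,0) → {q3,q4,q5} and {q7,q9,q10}.
Refine {q7,q9,q10} on symbol 1: members go to different blocks, giving {q7,q9} and {q10}.
The partition is now stable with 4 blocks: {q3,q4,q5} | {q0,q1,q2} | {q7,q9} | {q10}.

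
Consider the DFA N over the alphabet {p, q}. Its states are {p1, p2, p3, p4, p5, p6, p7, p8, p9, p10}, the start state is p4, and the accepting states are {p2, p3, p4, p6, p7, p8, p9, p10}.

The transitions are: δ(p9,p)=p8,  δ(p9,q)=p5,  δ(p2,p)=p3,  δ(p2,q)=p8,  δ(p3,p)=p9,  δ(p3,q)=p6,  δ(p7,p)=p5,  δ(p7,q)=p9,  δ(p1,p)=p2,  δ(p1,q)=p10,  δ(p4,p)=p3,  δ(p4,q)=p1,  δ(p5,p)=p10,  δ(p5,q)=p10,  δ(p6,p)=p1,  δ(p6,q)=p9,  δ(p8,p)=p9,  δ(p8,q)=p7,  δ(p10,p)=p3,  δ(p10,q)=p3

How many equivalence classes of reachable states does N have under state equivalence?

5

All states are reachable from the start state.
Start with accepting vs non-accepting: {p2,p3,p4,p6,p7,p8,p9,p10} | {p1,p5}.
Split {p2,p3,p4,p6,p7,p8,p9,p10} by δ(·,p) → {p2,p3,p4,p8,p9,p10} and {p6,p7}.
On input q, block {p2,p3,p4,p8,p9,p10} splits into {p2,p10} and {p3,p8} and {p4,p9}.
Stable partition: {p2,p10} | {p1,p5} | {p6,p7} | {p3,p8} | {p4,p9} — 5 equivalence classes.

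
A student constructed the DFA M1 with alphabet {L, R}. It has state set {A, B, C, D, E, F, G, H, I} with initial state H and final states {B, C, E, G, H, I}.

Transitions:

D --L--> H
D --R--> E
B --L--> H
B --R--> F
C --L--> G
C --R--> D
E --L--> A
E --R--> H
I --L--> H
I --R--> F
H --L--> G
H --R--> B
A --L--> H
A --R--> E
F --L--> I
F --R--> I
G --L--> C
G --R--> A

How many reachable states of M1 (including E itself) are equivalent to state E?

1

Every state is reachable, so we keep all 9.
Initial partition by acceptance: {B,C,E,G,H,I} | {A,D,F}.
Refine {B,C,E,G,H,I} on symbol L: members go to different blocks, giving {B,C,G,H,I} and {E}.
On input R, block {B,C,G,H,I} splits into {B,C,G,I} and {H}.
Split {B,C,G,I} by δ(·,L) → {B,I} and {C,G}.
On input L, block {A,D,F} splits into {A,D} and {F}.
The partition is now stable with 6 blocks: {B,I} | {A,D} | {E} | {H} | {C,G} | {F}.
The equivalence class containing E is {E}, of size 1.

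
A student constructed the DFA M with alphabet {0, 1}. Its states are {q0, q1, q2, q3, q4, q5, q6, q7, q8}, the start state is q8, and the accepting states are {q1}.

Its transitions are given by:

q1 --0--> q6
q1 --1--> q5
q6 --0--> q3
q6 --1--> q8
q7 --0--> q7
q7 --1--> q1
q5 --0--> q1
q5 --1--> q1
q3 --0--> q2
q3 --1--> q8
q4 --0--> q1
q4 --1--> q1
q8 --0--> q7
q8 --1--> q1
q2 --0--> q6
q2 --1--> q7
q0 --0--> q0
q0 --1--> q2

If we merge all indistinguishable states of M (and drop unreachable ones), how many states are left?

4

First remove the unreachable states {q0,q4}; 7 states remain.
Start with accepting vs non-accepting: {q1} | {q2,q3,q5,q6,q7,q8}.
On input 0, block {q2,q3,q5,q6,q7,q8} splits into {q2,q3,q6,q7,q8} and {q5}.
Split {q2,q3,q6,q7,q8} by δ(·,1) → {q2,q3,q6} and {q7,q8}.
No further refinement is possible. Final partition (4 blocks): {q1} | {q2,q3,q6} | {q5} | {q7,q8}.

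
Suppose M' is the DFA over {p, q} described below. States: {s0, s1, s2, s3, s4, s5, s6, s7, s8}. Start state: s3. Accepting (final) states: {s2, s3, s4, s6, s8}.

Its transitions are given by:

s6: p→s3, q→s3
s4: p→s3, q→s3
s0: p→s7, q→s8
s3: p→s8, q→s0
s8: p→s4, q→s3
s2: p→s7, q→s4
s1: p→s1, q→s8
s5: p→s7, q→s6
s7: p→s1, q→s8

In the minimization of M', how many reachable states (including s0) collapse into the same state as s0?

Reachable states from the start: {s0,s1,s3,s4,s7,s8}. Unreachable: {s2,s5,s6} — drop them.
Initial partition by acceptance: {s3,s4,s8} | {s0,s1,s7}.
On input q, block {s3,s4,s8} splits into {s4,s8} and {s3}.
On input p, block {s4,s8} splits into {s4} and {s8}.
Stable partition: {s4} | {s0,s1,s7} | {s3} | {s8} — 4 equivalence classes.
The equivalence class containing s0 is {s0,s1,s7}, of size 3.

3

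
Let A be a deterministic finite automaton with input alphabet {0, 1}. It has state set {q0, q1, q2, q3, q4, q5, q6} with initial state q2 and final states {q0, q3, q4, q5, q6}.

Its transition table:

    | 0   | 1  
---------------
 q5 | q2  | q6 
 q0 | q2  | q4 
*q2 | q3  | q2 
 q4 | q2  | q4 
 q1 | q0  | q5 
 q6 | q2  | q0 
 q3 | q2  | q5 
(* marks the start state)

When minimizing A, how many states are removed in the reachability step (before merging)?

1

BFS from q2 reaches {q0, q2, q3, q4, q5, q6}; the 1 state(s) q1 are never visited.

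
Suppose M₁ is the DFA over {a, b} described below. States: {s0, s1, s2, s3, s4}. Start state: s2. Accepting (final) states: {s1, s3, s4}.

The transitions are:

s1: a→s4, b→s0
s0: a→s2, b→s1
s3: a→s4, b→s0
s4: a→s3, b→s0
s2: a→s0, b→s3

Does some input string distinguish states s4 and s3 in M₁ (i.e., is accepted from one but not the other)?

No

Every state is reachable, so we keep all 5.
P0 = {s1,s3,s4} | {s0,s2}.
Stable partition: {s1,s3,s4} | {s0,s2} — 2 equivalence classes.
s4 and s3 lie in the same block of the stable partition, so they are equivalent — no string distinguishes them.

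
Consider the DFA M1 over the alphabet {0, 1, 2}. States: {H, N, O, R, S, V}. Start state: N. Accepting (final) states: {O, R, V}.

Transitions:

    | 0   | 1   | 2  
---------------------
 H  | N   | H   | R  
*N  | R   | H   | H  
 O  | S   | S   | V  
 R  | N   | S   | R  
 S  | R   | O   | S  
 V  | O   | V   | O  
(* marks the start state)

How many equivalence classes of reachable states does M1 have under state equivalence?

6

Every state is reachable, so we keep all 6.
Start with accepting vs non-accepting: {O,R,V} | {H,N,S}.
On input 0, block {O,R,V} splits into {O,R} and {V}.
Split {O,R} by δ(·,2) → {O} and {R}.
On input 0, block {H,N,S} splits into {N,S} and {H}.
Split {N,S} by δ(·,1) → {S} and {N}.
The partition is now stable with 6 blocks: {O} | {S} | {V} | {R} | {H} | {N}.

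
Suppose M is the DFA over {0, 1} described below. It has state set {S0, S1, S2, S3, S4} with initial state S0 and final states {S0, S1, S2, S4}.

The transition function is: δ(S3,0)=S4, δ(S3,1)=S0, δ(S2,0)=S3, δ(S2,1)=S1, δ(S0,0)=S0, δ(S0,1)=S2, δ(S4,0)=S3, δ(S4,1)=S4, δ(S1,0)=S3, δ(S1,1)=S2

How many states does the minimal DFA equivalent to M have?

Every state is reachable, so we keep all 5.
Initial partition by acceptance: {S0,S1,S2,S4} | {S3}.
Refine {S0,S1,S2,S4} on symbol 0: members go to different blocks, giving {S1,S2,S4} and {S0}.
The partition is now stable with 3 blocks: {S1,S2,S4} | {S3} | {S0}.

3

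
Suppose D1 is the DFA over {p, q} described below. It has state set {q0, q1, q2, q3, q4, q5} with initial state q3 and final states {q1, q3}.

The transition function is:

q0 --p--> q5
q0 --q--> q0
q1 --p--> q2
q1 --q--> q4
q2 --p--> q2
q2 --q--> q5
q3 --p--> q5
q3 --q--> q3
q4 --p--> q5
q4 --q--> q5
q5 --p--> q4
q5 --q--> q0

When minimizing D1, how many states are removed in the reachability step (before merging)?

No path from q3 leads to q1, q2; the other 4 states are all reachable.

2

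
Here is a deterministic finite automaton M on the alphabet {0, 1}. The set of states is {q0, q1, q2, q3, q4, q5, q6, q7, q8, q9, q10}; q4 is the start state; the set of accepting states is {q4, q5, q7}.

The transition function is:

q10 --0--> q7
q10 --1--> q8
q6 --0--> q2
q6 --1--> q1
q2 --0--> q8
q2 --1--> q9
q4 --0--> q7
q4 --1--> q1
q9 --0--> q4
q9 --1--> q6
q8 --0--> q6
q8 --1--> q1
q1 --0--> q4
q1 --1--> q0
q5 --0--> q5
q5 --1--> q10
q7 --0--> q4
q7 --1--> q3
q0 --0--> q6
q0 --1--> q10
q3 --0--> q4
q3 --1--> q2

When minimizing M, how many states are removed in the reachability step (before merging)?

BFS from q4 reaches {q0, q1, q2, q3, q4, q6, q7, q8, q9, q10}; the 1 state(s) q5 are never visited.

1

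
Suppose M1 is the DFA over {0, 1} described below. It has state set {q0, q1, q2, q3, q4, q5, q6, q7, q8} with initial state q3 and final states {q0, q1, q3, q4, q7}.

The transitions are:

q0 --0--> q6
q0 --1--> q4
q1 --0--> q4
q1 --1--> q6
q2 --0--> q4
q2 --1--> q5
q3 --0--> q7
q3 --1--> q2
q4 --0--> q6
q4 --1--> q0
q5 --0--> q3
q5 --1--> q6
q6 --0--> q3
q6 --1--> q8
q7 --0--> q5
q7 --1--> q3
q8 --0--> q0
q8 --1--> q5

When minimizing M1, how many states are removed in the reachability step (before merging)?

1

BFS from q3 reaches {q0, q2, q3, q4, q5, q6, q7, q8}; the 1 state(s) q1 are never visited.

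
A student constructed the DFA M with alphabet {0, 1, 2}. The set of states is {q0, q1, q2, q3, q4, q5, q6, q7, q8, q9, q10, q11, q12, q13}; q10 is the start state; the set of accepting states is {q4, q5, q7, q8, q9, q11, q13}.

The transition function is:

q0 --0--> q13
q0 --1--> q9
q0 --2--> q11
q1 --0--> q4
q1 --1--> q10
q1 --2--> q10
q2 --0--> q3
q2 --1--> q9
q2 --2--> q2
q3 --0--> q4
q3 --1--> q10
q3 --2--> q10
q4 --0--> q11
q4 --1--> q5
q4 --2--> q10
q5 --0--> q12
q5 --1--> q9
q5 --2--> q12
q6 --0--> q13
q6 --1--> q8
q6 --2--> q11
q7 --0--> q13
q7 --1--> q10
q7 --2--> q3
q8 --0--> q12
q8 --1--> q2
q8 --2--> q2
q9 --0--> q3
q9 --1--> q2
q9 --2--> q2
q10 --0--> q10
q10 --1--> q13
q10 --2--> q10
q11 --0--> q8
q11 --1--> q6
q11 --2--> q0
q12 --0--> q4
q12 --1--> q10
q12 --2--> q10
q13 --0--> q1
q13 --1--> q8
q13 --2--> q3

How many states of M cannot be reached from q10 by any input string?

No path from q10 leads to q7; the other 13 states are all reachable.

1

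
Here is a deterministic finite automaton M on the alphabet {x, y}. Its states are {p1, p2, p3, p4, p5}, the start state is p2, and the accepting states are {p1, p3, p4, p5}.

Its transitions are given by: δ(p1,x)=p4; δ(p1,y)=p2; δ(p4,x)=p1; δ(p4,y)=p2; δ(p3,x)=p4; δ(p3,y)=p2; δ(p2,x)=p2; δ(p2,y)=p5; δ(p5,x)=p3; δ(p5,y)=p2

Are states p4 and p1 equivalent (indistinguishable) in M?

All states are reachable from the start state.
P0 = {p1,p3,p4,p5} | {p2}.
Stable partition: {p1,p3,p4,p5} | {p2} — 2 equivalence classes.
p4 and p1 lie in the same block of the stable partition, so they are equivalent — no string distinguishes them.

Yes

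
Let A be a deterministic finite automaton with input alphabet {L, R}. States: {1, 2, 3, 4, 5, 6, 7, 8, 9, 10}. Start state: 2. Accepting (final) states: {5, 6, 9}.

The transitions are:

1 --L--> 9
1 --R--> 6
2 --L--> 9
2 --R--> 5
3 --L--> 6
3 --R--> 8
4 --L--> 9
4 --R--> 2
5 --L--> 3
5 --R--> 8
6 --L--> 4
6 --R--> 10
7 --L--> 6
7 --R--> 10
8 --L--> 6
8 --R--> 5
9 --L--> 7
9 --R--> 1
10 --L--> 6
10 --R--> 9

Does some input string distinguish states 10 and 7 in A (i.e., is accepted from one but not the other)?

Yes

Start with accepting vs non-accepting: {5,6,9} | {1,2,3,4,7,8,10}.
Refine {1,2,3,4,7,8,10} on symbol R: members go to different blocks, giving {1,2,8,10} and {3,4,7}.
No further refinement is possible. Final partition (3 blocks): {5,6,9} | {1,2,8,10} | {3,4,7}.
10 and 7 end up in different blocks, so they are distinguishable. For instance, the string 'R' is accepted from only 10.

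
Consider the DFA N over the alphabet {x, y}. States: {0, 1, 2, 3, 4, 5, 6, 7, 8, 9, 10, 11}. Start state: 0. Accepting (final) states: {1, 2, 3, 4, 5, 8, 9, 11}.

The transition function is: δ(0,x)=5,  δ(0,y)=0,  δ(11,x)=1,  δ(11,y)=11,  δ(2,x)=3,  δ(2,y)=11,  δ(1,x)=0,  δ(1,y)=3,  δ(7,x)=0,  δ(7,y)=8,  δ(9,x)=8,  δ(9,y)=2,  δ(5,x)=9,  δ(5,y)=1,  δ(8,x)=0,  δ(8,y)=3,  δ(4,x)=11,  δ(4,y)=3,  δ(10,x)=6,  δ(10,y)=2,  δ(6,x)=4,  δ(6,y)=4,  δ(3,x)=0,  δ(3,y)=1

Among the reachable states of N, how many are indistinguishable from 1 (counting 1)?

First remove the unreachable states {4,6,7,10}; 8 states remain.
Start with accepting vs non-accepting: {1,2,3,5,8,9,11} | {0}.
Refine {1,2,3,5,8,9,11} on symbol x: members go to different blocks, giving {2,5,9,11} and {1,3,8}.
Split {2,5,9,11} by δ(·,x) → {2,9,11} and {5}.
The partition is now stable with 4 blocks: {2,9,11} | {0} | {1,3,8} | {5}.
The equivalence class containing 1 is {1,3,8}, of size 3.

3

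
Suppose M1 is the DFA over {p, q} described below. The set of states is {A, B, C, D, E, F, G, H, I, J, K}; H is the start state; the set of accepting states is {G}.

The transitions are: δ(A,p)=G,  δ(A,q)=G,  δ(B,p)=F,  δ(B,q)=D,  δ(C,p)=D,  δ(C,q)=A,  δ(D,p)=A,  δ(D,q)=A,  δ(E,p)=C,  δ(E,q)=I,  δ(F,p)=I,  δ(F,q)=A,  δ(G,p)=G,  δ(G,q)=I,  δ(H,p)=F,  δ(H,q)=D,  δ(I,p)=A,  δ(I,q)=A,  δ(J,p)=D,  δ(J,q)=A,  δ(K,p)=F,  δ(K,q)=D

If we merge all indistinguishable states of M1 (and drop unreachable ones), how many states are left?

First remove the unreachable states {B,C,E,J,K}; 6 states remain.
Initial partition by acceptance: {G} | {A,D,F,H,I}.
Refine {A,D,F,H,I} on symbol p: members go to different blocks, giving {D,F,H,I} and {A}.
Refine {D,F,H,I} on symbol p: members go to different blocks, giving {D,I} and {F,H}.
Split {F,H} by δ(·,p) → {F} and {H}.
The partition is now stable with 5 blocks: {G} | {D,I} | {A} | {F} | {H}.

5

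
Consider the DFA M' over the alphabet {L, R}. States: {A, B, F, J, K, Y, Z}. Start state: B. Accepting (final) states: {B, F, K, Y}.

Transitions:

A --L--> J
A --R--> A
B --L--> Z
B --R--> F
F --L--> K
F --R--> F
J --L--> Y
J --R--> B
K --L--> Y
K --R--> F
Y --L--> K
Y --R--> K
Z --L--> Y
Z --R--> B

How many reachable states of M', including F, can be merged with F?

3

Reachable states from the start: {B,F,K,Y,Z}. Unreachable: {A,J} — drop them.
P0 = {B,F,K,Y} | {Z}.
Split {B,F,K,Y} by δ(·,L) → {F,K,Y} and {B}.
The partition is now stable with 3 blocks: {F,K,Y} | {Z} | {B}.
State F belongs to the block {F,K,Y}, which has 3 states.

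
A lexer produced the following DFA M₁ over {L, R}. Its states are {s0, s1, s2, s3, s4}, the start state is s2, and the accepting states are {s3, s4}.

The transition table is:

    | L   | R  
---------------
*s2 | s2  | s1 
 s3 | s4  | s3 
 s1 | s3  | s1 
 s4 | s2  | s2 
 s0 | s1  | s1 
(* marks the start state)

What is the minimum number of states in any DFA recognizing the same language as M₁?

4

First remove the unreachable states {s0}; 4 states remain.
Initial partition by acceptance: {s3,s4} | {s1,s2}.
Split {s3,s4} by δ(·,L) → {s3} and {s4}.
Split {s1,s2} by δ(·,L) → {s1} and {s2}.
No further refinement is possible. Final partition (4 blocks): {s3} | {s1} | {s4} | {s2}.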